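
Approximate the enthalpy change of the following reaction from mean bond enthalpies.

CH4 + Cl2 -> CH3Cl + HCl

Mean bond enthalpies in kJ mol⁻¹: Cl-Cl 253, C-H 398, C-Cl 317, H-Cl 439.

Bonds broken (reactants):
  C-H: 4 × 398 = 1592
  Cl-Cl: 1 × 253 = 253
  Σ(broken) = 1845 kJ
Bonds formed (products):
  C-Cl: 1 × 317 = 317
  C-H: 3 × 398 = 1194
  H-Cl: 1 × 439 = 439
  Σ(formed) = 1950 kJ
ΔH = Σ(broken) − Σ(formed) = 1845 − 1950 = −105 kJ

ΔH ≈ −105 kJ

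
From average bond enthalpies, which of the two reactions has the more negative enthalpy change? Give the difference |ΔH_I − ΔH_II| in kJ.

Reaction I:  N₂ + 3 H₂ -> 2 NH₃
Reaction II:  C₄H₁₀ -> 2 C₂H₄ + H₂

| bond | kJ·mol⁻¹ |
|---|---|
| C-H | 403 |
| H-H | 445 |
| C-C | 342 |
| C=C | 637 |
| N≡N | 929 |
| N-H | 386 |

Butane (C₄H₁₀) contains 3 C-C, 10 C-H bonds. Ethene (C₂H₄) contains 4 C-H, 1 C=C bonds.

Reaction I, by 165 kJ

Reaction I:
  Bonds broken (reactants):
    H-H: 3 × 445 = 1335
    N≡N: 1 × 929 = 929
    Σ(broken) = 2264 kJ
  Bonds formed (products):
    N-H: 6 × 386 = 2316
    Σ(formed) = 2316 kJ
  ΔH_I = 2264 − 2316 = −52 kJ
Reaction II:
  Bonds broken (reactants):
    C-C: 3 × 342 = 1026
    C-H: 10 × 403 = 4030
    Σ(broken) = 5056 kJ
  Bonds formed (products):
    C-H: 8 × 403 = 3224
    C=C: 2 × 637 = 1274
    H-H: 1 × 445 = 445
    Σ(formed) = 4943 kJ
  ΔH_II = 5056 − 4943 = +113 kJ
ΔH_I − ΔH_II = −165 kJ, so reaction I has the more negative ΔH; |ΔH_I − ΔH_II| = 165 kJ.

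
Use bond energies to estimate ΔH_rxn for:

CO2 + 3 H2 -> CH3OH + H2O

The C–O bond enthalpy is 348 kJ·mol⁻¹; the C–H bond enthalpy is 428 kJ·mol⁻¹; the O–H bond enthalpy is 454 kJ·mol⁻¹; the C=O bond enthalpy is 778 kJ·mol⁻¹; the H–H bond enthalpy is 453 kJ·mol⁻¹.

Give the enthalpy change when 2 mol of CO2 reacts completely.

Bonds broken (reactants):
  C=O: 2 × 778 = 1556
  H–H: 3 × 453 = 1359
  Σ(broken) = 2915 kJ
Bonds formed (products):
  C–H: 3 × 428 = 1284
  C–O: 1 × 348 = 348
  O–H: 3 × 454 = 1362
  Σ(formed) = 2994 kJ
ΔH = Σ(broken) − Σ(formed) = 2915 − 2994 = −79 kJ
For 2× the reaction as written: 2 × (−79) = −158 kJ

ΔH = −158 kJ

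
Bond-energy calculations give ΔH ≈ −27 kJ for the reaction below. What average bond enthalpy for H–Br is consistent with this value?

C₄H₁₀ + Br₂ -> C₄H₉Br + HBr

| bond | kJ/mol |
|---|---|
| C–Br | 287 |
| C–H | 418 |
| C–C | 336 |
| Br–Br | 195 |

Let D be the H–Br bond energy.
Σ(broken) = 1×195 + 3×336 + 10×418 = 5383
Σ(formed) = 1×287 + 3×336 + 9×418 + 1×D = 5057 + D
ΔH = Σ(broken) − Σ(formed) = (5383) − (5057 + D) = +326 − D
Setting this equal to −27 kJ gives D = 353 kJ/mol.

D(H–Br) ≈ 353 kJ/mol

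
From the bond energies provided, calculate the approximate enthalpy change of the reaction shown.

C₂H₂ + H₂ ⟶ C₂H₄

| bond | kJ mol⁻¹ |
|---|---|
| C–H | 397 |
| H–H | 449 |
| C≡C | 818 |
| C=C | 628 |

ΔH ≈ −155 kJ

Bonds broken (reactants):
  C≡C: 1 × 818 = 818
  C–H: 2 × 397 = 794
  H–H: 1 × 449 = 449
  Σ(broken) = 2061 kJ
Bonds formed (products):
  C–H: 4 × 397 = 1588
  C=C: 1 × 628 = 628
  Σ(formed) = 2216 kJ
ΔH = Σ(broken) − Σ(formed) = 2061 − 2216 = −155 kJ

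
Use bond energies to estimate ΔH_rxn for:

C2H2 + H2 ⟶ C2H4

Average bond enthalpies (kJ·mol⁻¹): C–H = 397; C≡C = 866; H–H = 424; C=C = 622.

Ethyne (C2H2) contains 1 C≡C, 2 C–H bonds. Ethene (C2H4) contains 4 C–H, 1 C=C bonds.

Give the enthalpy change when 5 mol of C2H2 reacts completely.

Bonds broken (reactants):
  C≡C: 1 × 866 = 866
  C–H: 2 × 397 = 794
  H–H: 1 × 424 = 424
  Σ(broken) = 2084 kJ
Bonds formed (products):
  C–H: 4 × 397 = 1588
  C=C: 1 × 622 = 622
  Σ(formed) = 2210 kJ
ΔH = Σ(broken) − Σ(formed) = 2084 − 2210 = −126 kJ
For 5× the reaction as written: 5 × (−126) = −630 kJ

ΔH = −630 kJ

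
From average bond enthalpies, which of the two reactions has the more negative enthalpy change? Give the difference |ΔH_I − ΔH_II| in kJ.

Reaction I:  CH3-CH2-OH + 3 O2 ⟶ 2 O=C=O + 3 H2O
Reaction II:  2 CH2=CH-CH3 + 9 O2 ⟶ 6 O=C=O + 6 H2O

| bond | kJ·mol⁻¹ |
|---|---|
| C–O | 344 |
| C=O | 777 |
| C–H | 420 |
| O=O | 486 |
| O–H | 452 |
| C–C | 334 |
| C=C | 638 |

Reaction II, by 2258 kJ

Reaction I:
  Bonds broken (reactants):
    C–C: 1 × 334 = 334
    C–H: 5 × 420 = 2100
    C–O: 1 × 344 = 344
    O–H: 1 × 452 = 452
    O=O: 3 × 486 = 1458
    Σ(broken) = 4688 kJ
  Bonds formed (products):
    C=O: 4 × 777 = 3108
    O–H: 6 × 452 = 2712
    Σ(formed) = 5820 kJ
  ΔH_I = 4688 − 5820 = −1132 kJ
Reaction II:
  Bonds broken (reactants):
    C–C: 2 × 334 = 668
    C–H: 12 × 420 = 5040
    C=C: 2 × 638 = 1276
    O=O: 9 × 486 = 4374
    Σ(broken) = 11358 kJ
  Bonds formed (products):
    C=O: 12 × 777 = 9324
    O–H: 12 × 452 = 5424
    Σ(formed) = 14748 kJ
  ΔH_II = 11358 − 14748 = −3390 kJ
ΔH_I − ΔH_II = +2258 kJ, so reaction II has the more negative ΔH; |ΔH_I − ΔH_II| = 2258 kJ.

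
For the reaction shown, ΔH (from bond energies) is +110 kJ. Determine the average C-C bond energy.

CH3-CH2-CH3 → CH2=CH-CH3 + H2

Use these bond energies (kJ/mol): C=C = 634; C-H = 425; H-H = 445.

Let D be the C-C bond energy.
Σ(broken) = 2×D + 8×425 = 3400 + 2D
Σ(formed) = 1×D + 6×425 + 1×634 + 1×445 = 3629 + D
ΔH = Σ(broken) − Σ(formed) = (3400 + 2D) − (3629 + D) = −229 + D
Setting this equal to +110 kJ gives D = 339 kJ/mol.

D(C-C) ≈ 339 kJ/mol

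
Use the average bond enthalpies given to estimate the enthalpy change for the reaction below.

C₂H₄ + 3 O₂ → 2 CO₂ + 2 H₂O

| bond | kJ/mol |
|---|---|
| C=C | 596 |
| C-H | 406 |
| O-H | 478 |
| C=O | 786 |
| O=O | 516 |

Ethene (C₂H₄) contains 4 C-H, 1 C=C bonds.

Bonds broken (reactants):
  C-H: 4 × 406 = 1624
  C=C: 1 × 596 = 596
  O=O: 3 × 516 = 1548
  Σ(broken) = 3768 kJ
Bonds formed (products):
  C=O: 4 × 786 = 3144
  O-H: 4 × 478 = 1912
  Σ(formed) = 5056 kJ
ΔH = Σ(broken) − Σ(formed) = 3768 − 5056 = −1288 kJ

ΔH ≈ −1288 kJ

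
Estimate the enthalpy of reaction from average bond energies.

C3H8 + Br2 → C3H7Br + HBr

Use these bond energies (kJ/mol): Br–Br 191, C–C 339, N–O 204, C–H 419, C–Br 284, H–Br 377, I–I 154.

ΔH ≈ −51 kJ

Bonds broken (reactants):
  Br–Br: 1 × 191 = 191
  C–C: 2 × 339 = 678
  C–H: 8 × 419 = 3352
  Σ(broken) = 4221 kJ
Bonds formed (products):
  C–Br: 1 × 284 = 284
  C–C: 2 × 339 = 678
  C–H: 7 × 419 = 2933
  H–Br: 1 × 377 = 377
  Σ(formed) = 4272 kJ
ΔH = Σ(broken) − Σ(formed) = 4221 − 4272 = −51 kJ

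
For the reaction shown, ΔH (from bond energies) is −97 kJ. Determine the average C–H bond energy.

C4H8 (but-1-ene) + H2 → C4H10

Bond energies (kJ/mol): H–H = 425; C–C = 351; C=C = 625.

Let D be the C–H bond energy.
Σ(broken) = 2×351 + 8×D + 1×625 + 1×425 = 1752 + 8D
Σ(formed) = 3×351 + 10×D = 1053 + 10D
ΔH = Σ(broken) − Σ(formed) = (1752 + 8D) − (1053 + 10D) = +699 − 2D
Setting this equal to −97 kJ gives 2D = 796, so D = 398 kJ/mol.

D(C–H) ≈ 398 kJ/mol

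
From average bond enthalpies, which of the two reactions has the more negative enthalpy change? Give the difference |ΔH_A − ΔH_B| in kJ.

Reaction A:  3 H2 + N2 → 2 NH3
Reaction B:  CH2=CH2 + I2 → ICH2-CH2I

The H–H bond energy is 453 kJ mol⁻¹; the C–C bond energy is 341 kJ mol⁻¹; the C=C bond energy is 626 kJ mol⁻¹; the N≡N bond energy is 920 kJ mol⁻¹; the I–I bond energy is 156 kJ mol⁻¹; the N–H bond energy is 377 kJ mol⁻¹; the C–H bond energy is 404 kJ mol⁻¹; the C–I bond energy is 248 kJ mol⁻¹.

Reaction A:
  Bonds broken (reactants):
    H–H: 3 × 453 = 1359
    N≡N: 1 × 920 = 920
    Σ(broken) = 2279 kJ
  Bonds formed (products):
    N–H: 6 × 377 = 2262
    Σ(formed) = 2262 kJ
  ΔH_A = 2279 − 2262 = +17 kJ
Reaction B:
  Bonds broken (reactants):
    C–H: 4 × 404 = 1616
    C=C: 1 × 626 = 626
    I–I: 1 × 156 = 156
    Σ(broken) = 2398 kJ
  Bonds formed (products):
    C–C: 1 × 341 = 341
    C–H: 4 × 404 = 1616
    C–I: 2 × 248 = 496
    Σ(formed) = 2453 kJ
  ΔH_B = 2398 − 2453 = −55 kJ
ΔH_A − ΔH_B = +72 kJ, so reaction B has the more negative ΔH; |ΔH_A − ΔH_B| = 72 kJ.

Reaction B, by 72 kJ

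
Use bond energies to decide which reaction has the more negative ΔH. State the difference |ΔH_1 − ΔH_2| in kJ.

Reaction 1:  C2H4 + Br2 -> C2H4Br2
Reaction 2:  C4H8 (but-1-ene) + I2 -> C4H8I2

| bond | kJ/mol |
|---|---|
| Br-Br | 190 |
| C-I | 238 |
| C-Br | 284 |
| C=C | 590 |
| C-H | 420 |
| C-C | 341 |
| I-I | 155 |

Reaction 1:
  Bonds broken (reactants):
    Br-Br: 1 × 190 = 190
    C-H: 4 × 420 = 1680
    C=C: 1 × 590 = 590
    Σ(broken) = 2460 kJ
  Bonds formed (products):
    C-Br: 2 × 284 = 568
    C-C: 1 × 341 = 341
    C-H: 4 × 420 = 1680
    Σ(formed) = 2589 kJ
  ΔH_1 = 2460 − 2589 = −129 kJ
Reaction 2:
  Bonds broken (reactants):
    C-C: 2 × 341 = 682
    C-H: 8 × 420 = 3360
    C=C: 1 × 590 = 590
    I-I: 1 × 155 = 155
    Σ(broken) = 4787 kJ
  Bonds formed (products):
    C-C: 3 × 341 = 1023
    C-H: 8 × 420 = 3360
    C-I: 2 × 238 = 476
    Σ(formed) = 4859 kJ
  ΔH_2 = 4787 − 4859 = −72 kJ
ΔH_1 − ΔH_2 = −57 kJ, so reaction 1 has the more negative ΔH; |ΔH_1 − ΔH_2| = 57 kJ.

Reaction 1, by 57 kJ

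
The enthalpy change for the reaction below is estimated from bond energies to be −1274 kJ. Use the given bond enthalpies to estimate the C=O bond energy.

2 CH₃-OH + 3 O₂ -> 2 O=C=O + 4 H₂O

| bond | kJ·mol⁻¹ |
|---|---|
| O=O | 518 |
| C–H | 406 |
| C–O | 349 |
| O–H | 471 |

D(C=O) ≈ 784 kJ/mol

Let D be the C=O bond energy.
Σ(broken) = 6×406 + 2×349 + 2×471 + 3×518 = 5630
Σ(formed) = 4×D + 8×471 = 3768 + 4D
ΔH = Σ(broken) − Σ(formed) = (5630) − (3768 + 4D) = +1862 − 4D
Setting this equal to −1274 kJ gives 4D = 3136, so D = 784 kJ/mol.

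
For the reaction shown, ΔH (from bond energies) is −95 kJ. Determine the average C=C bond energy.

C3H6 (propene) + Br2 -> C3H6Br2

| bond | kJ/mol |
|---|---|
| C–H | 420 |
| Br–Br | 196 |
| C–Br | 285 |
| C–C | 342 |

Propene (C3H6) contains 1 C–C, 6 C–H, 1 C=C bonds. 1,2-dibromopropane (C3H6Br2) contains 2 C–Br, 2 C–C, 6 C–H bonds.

Let D be the C=C bond energy.
Σ(broken) = 1×196 + 1×342 + 6×420 + 1×D = 3058 + D
Σ(formed) = 2×285 + 2×342 + 6×420 = 3774
ΔH = Σ(broken) − Σ(formed) = (3058 + D) − (3774) = −716 + D
Setting this equal to −95 kJ gives D = 621 kJ/mol.

D(C=C) ≈ 621 kJ/mol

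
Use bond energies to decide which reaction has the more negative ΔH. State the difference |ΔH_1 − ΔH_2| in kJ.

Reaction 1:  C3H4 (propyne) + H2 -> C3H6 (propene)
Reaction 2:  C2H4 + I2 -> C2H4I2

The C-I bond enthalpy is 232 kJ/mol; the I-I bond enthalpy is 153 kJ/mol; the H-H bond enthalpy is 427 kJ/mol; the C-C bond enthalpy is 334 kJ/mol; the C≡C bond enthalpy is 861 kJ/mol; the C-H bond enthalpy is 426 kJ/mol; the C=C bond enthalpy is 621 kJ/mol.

Reaction 1, by 161 kJ

Reaction 1:
  Bonds broken (reactants):
    C≡C: 1 × 861 = 861
    C-C: 1 × 334 = 334
    C-H: 4 × 426 = 1704
    H-H: 1 × 427 = 427
    Σ(broken) = 3326 kJ
  Bonds formed (products):
    C-C: 1 × 334 = 334
    C-H: 6 × 426 = 2556
    C=C: 1 × 621 = 621
    Σ(formed) = 3511 kJ
  ΔH_1 = 3326 − 3511 = −185 kJ
Reaction 2:
  Bonds broken (reactants):
    C-H: 4 × 426 = 1704
    C=C: 1 × 621 = 621
    I-I: 1 × 153 = 153
    Σ(broken) = 2478 kJ
  Bonds formed (products):
    C-C: 1 × 334 = 334
    C-H: 4 × 426 = 1704
    C-I: 2 × 232 = 464
    Σ(formed) = 2502 kJ
  ΔH_2 = 2478 − 2502 = −24 kJ
ΔH_1 − ΔH_2 = −161 kJ, so reaction 1 has the more negative ΔH; |ΔH_1 − ΔH_2| = 161 kJ.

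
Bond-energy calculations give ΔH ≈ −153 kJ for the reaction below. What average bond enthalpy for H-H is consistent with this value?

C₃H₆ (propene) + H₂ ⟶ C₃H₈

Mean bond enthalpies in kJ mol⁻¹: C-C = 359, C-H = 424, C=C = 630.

Let D be the H-H bond energy.
Σ(broken) = 1×359 + 6×424 + 1×630 + 1×D = 3533 + D
Σ(formed) = 2×359 + 8×424 = 4110
ΔH = Σ(broken) − Σ(formed) = (3533 + D) − (4110) = −577 + D
Setting this equal to −153 kJ gives D = 424 kJ/mol.

D(H-H) ≈ 424 kJ/mol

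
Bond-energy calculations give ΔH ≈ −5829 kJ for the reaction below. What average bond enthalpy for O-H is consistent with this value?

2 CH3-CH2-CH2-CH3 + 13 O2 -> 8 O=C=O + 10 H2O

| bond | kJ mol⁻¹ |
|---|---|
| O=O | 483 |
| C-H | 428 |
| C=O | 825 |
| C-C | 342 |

D(O-H) ≈ 476 kJ/mol

Let D be the O-H bond energy.
Σ(broken) = 6×342 + 20×428 + 13×483 = 16891
Σ(formed) = 16×825 + 20×D = 13200 + 20D
ΔH = Σ(broken) − Σ(formed) = (16891) − (13200 + 20D) = +3691 − 20D
Setting this equal to −5829 kJ gives 20D = 9520, so D = 476 kJ/mol.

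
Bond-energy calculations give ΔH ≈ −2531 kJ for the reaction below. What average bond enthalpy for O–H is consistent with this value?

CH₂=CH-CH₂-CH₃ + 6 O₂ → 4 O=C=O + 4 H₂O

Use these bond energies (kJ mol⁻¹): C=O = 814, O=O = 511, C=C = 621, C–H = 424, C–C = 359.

D(O–H) ≈ 477 kJ/mol

Let D be the O–H bond energy.
Σ(broken) = 2×359 + 8×424 + 1×621 + 6×511 = 7797
Σ(formed) = 8×814 + 8×D = 6512 + 8D
ΔH = Σ(broken) − Σ(formed) = (7797) − (6512 + 8D) = +1285 − 8D
Setting this equal to −2531 kJ gives 8D = 3816, so D = 477 kJ/mol.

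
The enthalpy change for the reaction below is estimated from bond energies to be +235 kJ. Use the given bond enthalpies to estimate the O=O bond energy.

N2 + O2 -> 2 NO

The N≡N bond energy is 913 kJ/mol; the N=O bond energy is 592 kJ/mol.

D(O=O) ≈ 506 kJ/mol

Let D be the O=O bond energy.
Σ(broken) = 1×913 + 1×D = 913 + D
Σ(formed) = 2×592 = 1184
ΔH = Σ(broken) − Σ(formed) = (913 + D) − (1184) = −271 + D
Setting this equal to +235 kJ gives D = 506 kJ/mol.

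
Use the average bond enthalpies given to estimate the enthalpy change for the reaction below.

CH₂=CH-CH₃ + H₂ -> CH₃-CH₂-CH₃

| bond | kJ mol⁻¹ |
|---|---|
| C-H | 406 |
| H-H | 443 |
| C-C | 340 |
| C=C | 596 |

Bonds broken (reactants):
  C-C: 1 × 340 = 340
  C-H: 6 × 406 = 2436
  C=C: 1 × 596 = 596
  H-H: 1 × 443 = 443
  Σ(broken) = 3815 kJ
Bonds formed (products):
  C-C: 2 × 340 = 680
  C-H: 8 × 406 = 3248
  Σ(formed) = 3928 kJ
ΔH = Σ(broken) − Σ(formed) = 3815 − 3928 = −113 kJ

ΔH ≈ −113 kJ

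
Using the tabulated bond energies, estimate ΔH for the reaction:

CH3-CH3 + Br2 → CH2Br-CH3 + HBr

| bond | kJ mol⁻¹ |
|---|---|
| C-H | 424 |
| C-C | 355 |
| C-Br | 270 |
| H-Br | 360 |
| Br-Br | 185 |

Bonds broken (reactants):
  Br-Br: 1 × 185 = 185
  C-C: 1 × 355 = 355
  C-H: 6 × 424 = 2544
  Σ(broken) = 3084 kJ
Bonds formed (products):
  C-Br: 1 × 270 = 270
  C-C: 1 × 355 = 355
  C-H: 5 × 424 = 2120
  H-Br: 1 × 360 = 360
  Σ(formed) = 3105 kJ
ΔH = Σ(broken) − Σ(formed) = 3084 − 3105 = −21 kJ

ΔH ≈ −21 kJ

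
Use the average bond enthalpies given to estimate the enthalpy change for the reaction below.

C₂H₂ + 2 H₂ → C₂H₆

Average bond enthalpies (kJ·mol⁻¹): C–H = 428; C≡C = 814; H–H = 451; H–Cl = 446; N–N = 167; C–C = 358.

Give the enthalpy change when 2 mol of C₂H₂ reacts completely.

ΔH = −708 kJ

Bonds broken (reactants):
  C≡C: 1 × 814 = 814
  C–H: 2 × 428 = 856
  H–H: 2 × 451 = 902
  Σ(broken) = 2572 kJ
Bonds formed (products):
  C–C: 1 × 358 = 358
  C–H: 6 × 428 = 2568
  Σ(formed) = 2926 kJ
ΔH = Σ(broken) − Σ(formed) = 2572 − 2926 = −354 kJ
For 2× the reaction as written: 2 × (−354) = −708 kJ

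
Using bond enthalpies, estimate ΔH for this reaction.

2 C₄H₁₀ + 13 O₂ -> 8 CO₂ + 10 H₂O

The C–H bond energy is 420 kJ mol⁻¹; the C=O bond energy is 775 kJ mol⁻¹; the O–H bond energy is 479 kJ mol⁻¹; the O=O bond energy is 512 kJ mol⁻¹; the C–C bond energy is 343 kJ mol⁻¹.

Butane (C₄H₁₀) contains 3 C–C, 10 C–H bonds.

ΔH ≈ −4866 kJ

Bonds broken (reactants):
  C–C: 6 × 343 = 2058
  C–H: 20 × 420 = 8400
  O=O: 13 × 512 = 6656
  Σ(broken) = 17114 kJ
Bonds formed (products):
  C=O: 16 × 775 = 12400
  O–H: 20 × 479 = 9580
  Σ(formed) = 21980 kJ
ΔH = Σ(broken) − Σ(formed) = 17114 − 21980 = −4866 kJ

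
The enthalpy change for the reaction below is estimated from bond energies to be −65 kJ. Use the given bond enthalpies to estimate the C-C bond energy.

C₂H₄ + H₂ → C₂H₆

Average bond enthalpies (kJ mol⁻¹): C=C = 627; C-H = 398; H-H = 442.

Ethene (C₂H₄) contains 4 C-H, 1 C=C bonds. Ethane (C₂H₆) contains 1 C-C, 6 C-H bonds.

D(C-C) ≈ 338 kJ/mol

Let D be the C-C bond energy.
Σ(broken) = 4×398 + 1×627 + 1×442 = 2661
Σ(formed) = 1×D + 6×398 = 2388 + D
ΔH = Σ(broken) − Σ(formed) = (2661) − (2388 + D) = +273 − D
Setting this equal to −65 kJ gives D = 338 kJ/mol.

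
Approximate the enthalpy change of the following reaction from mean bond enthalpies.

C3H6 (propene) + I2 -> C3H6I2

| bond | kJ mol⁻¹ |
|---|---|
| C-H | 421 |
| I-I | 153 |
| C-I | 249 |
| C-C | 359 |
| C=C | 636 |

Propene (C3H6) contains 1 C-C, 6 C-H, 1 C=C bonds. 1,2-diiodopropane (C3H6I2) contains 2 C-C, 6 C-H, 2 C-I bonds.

ΔH ≈ −68 kJ

Bonds broken (reactants):
  C-C: 1 × 359 = 359
  C-H: 6 × 421 = 2526
  C=C: 1 × 636 = 636
  I-I: 1 × 153 = 153
  Σ(broken) = 3674 kJ
Bonds formed (products):
  C-C: 2 × 359 = 718
  C-H: 6 × 421 = 2526
  C-I: 2 × 249 = 498
  Σ(formed) = 3742 kJ
ΔH = Σ(broken) − Σ(formed) = 3674 − 3742 = −68 kJ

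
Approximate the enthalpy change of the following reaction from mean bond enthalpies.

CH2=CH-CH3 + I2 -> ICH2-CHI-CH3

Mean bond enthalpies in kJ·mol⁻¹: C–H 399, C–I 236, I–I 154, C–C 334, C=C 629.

ΔH ≈ −23 kJ

Bonds broken (reactants):
  C–C: 1 × 334 = 334
  C–H: 6 × 399 = 2394
  C=C: 1 × 629 = 629
  I–I: 1 × 154 = 154
  Σ(broken) = 3511 kJ
Bonds formed (products):
  C–C: 2 × 334 = 668
  C–H: 6 × 399 = 2394
  C–I: 2 × 236 = 472
  Σ(formed) = 3534 kJ
ΔH = Σ(broken) − Σ(formed) = 3511 − 3534 = −23 kJ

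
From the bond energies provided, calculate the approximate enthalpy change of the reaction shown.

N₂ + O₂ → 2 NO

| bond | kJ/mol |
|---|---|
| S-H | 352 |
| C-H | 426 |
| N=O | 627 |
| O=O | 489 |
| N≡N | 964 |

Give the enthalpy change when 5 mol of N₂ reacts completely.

Bonds broken (reactants):
  N≡N: 1 × 964 = 964
  O=O: 1 × 489 = 489
  Σ(broken) = 1453 kJ
Bonds formed (products):
  N=O: 2 × 627 = 1254
  Σ(formed) = 1254 kJ
ΔH = Σ(broken) − Σ(formed) = 1453 − 1254 = +199 kJ
For 5× the reaction as written: 5 × (+199) = +995 kJ

ΔH = +995 kJ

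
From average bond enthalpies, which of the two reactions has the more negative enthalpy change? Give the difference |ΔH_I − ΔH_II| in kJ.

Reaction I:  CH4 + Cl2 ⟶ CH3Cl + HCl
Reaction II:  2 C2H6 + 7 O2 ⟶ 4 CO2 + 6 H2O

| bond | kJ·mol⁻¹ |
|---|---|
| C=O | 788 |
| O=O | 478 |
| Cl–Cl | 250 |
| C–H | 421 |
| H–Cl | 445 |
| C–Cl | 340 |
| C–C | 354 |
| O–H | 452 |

Reaction II, by 2508 kJ

Reaction I:
  Bonds broken (reactants):
    C–H: 4 × 421 = 1684
    Cl–Cl: 1 × 250 = 250
    Σ(broken) = 1934 kJ
  Bonds formed (products):
    C–Cl: 1 × 340 = 340
    C–H: 3 × 421 = 1263
    H–Cl: 1 × 445 = 445
    Σ(formed) = 2048 kJ
  ΔH_I = 1934 − 2048 = −114 kJ
Reaction II:
  Bonds broken (reactants):
    C–C: 2 × 354 = 708
    C–H: 12 × 421 = 5052
    O=O: 7 × 478 = 3346
    Σ(broken) = 9106 kJ
  Bonds formed (products):
    C=O: 8 × 788 = 6304
    O–H: 12 × 452 = 5424
    Σ(formed) = 11728 kJ
  ΔH_II = 9106 − 11728 = −2622 kJ
ΔH_I − ΔH_II = +2508 kJ, so reaction II has the more negative ΔH; |ΔH_I − ΔH_II| = 2508 kJ.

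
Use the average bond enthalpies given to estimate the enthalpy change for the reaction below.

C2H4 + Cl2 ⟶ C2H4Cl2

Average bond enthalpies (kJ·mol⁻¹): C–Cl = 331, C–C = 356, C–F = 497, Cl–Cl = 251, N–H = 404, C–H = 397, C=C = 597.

Bonds broken (reactants):
  C–H: 4 × 397 = 1588
  C=C: 1 × 597 = 597
  Cl–Cl: 1 × 251 = 251
  Σ(broken) = 2436 kJ
Bonds formed (products):
  C–C: 1 × 356 = 356
  C–Cl: 2 × 331 = 662
  C–H: 4 × 397 = 1588
  Σ(formed) = 2606 kJ
ΔH = Σ(broken) − Σ(formed) = 2436 − 2606 = −170 kJ

ΔH ≈ −170 kJ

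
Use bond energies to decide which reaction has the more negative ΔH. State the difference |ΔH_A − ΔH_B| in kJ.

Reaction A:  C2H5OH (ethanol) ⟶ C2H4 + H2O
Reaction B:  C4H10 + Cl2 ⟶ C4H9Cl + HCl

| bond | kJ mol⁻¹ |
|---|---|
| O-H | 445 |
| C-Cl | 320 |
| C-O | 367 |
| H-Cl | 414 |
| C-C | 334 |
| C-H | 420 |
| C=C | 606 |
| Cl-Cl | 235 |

Reaction B, by 149 kJ

Reaction A:
  Bonds broken (reactants):
    C-C: 1 × 334 = 334
    C-H: 5 × 420 = 2100
    C-O: 1 × 367 = 367
    O-H: 1 × 445 = 445
    Σ(broken) = 3246 kJ
  Bonds formed (products):
    C-H: 4 × 420 = 1680
    C=C: 1 × 606 = 606
    O-H: 2 × 445 = 890
    Σ(formed) = 3176 kJ
  ΔH_A = 3246 − 3176 = +70 kJ
Reaction B:
  Bonds broken (reactants):
    C-C: 3 × 334 = 1002
    C-H: 10 × 420 = 4200
    Cl-Cl: 1 × 235 = 235
    Σ(broken) = 5437 kJ
  Bonds formed (products):
    C-C: 3 × 334 = 1002
    C-Cl: 1 × 320 = 320
    C-H: 9 × 420 = 3780
    H-Cl: 1 × 414 = 414
    Σ(formed) = 5516 kJ
  ΔH_B = 5437 − 5516 = −79 kJ
ΔH_A − ΔH_B = +149 kJ, so reaction B has the more negative ΔH; |ΔH_A − ΔH_B| = 149 kJ.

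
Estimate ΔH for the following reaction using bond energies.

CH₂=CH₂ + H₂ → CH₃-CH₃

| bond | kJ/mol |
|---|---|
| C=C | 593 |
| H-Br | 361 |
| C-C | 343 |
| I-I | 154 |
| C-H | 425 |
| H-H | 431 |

ΔH ≈ −169 kJ

Bonds broken (reactants):
  C-H: 4 × 425 = 1700
  C=C: 1 × 593 = 593
  H-H: 1 × 431 = 431
  Σ(broken) = 2724 kJ
Bonds formed (products):
  C-C: 1 × 343 = 343
  C-H: 6 × 425 = 2550
  Σ(formed) = 2893 kJ
ΔH = Σ(broken) − Σ(formed) = 2724 − 2893 = −169 kJ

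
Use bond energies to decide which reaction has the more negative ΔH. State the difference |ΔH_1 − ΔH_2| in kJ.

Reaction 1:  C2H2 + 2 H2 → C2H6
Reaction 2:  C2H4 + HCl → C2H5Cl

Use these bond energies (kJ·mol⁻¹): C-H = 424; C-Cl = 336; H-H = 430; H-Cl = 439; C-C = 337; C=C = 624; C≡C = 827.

Reaction 1, by 312 kJ

Reaction 1:
  Bonds broken (reactants):
    C≡C: 1 × 827 = 827
    C-H: 2 × 424 = 848
    H-H: 2 × 430 = 860
    Σ(broken) = 2535 kJ
  Bonds formed (products):
    C-C: 1 × 337 = 337
    C-H: 6 × 424 = 2544
    Σ(formed) = 2881 kJ
  ΔH_1 = 2535 − 2881 = −346 kJ
Reaction 2:
  Bonds broken (reactants):
    C-H: 4 × 424 = 1696
    C=C: 1 × 624 = 624
    H-Cl: 1 × 439 = 439
    Σ(broken) = 2759 kJ
  Bonds formed (products):
    C-C: 1 × 337 = 337
    C-Cl: 1 × 336 = 336
    C-H: 5 × 424 = 2120
    Σ(formed) = 2793 kJ
  ΔH_2 = 2759 − 2793 = −34 kJ
ΔH_1 − ΔH_2 = −312 kJ, so reaction 1 has the more negative ΔH; |ΔH_1 − ΔH_2| = 312 kJ.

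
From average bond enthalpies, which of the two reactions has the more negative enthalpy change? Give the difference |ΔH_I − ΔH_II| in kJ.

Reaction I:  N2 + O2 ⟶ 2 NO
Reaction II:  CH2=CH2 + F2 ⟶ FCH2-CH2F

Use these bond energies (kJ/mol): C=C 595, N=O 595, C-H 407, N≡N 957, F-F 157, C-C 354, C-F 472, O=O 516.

Reaction I:
  Bonds broken (reactants):
    N≡N: 1 × 957 = 957
    O=O: 1 × 516 = 516
    Σ(broken) = 1473 kJ
  Bonds formed (products):
    N=O: 2 × 595 = 1190
    Σ(formed) = 1190 kJ
  ΔH_I = 1473 − 1190 = +283 kJ
Reaction II:
  Bonds broken (reactants):
    C-H: 4 × 407 = 1628
    C=C: 1 × 595 = 595
    F-F: 1 × 157 = 157
    Σ(broken) = 2380 kJ
  Bonds formed (products):
    C-C: 1 × 354 = 354
    C-F: 2 × 472 = 944
    C-H: 4 × 407 = 1628
    Σ(formed) = 2926 kJ
  ΔH_II = 2380 − 2926 = −546 kJ
ΔH_I − ΔH_II = +829 kJ, so reaction II has the more negative ΔH; |ΔH_I − ΔH_II| = 829 kJ.

Reaction II, by 829 kJ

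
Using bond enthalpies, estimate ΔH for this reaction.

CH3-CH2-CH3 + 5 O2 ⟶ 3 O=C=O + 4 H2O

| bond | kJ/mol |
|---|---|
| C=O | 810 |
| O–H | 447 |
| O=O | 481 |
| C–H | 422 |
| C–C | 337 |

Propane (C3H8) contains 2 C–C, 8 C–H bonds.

Bonds broken (reactants):
  C–C: 2 × 337 = 674
  C–H: 8 × 422 = 3376
  O=O: 5 × 481 = 2405
  Σ(broken) = 6455 kJ
Bonds formed (products):
  C=O: 6 × 810 = 4860
  O–H: 8 × 447 = 3576
  Σ(formed) = 8436 kJ
ΔH = Σ(broken) − Σ(formed) = 6455 − 8436 = −1981 kJ

ΔH ≈ −1981 kJ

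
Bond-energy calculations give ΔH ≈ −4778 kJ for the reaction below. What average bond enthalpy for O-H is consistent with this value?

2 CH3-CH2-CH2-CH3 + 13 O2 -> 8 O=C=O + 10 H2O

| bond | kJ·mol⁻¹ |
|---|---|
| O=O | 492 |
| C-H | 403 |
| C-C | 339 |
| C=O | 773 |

D(O-H) ≈ 445 kJ/mol

Let D be the O-H bond energy.
Σ(broken) = 6×339 + 20×403 + 13×492 = 16490
Σ(formed) = 16×773 + 20×D = 12368 + 20D
ΔH = Σ(broken) − Σ(formed) = (16490) − (12368 + 20D) = +4122 − 20D
Setting this equal to −4778 kJ gives 20D = 8900, so D = 445 kJ/mol.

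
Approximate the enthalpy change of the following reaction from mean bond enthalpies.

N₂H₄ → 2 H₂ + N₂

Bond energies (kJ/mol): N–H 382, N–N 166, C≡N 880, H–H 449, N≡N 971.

ΔH ≈ −175 kJ

Bonds broken (reactants):
  N–H: 4 × 382 = 1528
  N–N: 1 × 166 = 166
  Σ(broken) = 1694 kJ
Bonds formed (products):
  H–H: 2 × 449 = 898
  N≡N: 1 × 971 = 971
  Σ(formed) = 1869 kJ
ΔH = Σ(broken) − Σ(formed) = 1694 − 1869 = −175 kJ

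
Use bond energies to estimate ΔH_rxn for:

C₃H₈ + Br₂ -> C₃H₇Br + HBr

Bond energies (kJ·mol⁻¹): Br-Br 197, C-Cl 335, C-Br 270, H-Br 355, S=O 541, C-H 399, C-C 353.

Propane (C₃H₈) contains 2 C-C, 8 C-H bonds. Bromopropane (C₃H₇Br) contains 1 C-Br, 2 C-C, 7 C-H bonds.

ΔH ≈ −29 kJ

Bonds broken (reactants):
  Br-Br: 1 × 197 = 197
  C-C: 2 × 353 = 706
  C-H: 8 × 399 = 3192
  Σ(broken) = 4095 kJ
Bonds formed (products):
  C-Br: 1 × 270 = 270
  C-C: 2 × 353 = 706
  C-H: 7 × 399 = 2793
  H-Br: 1 × 355 = 355
  Σ(formed) = 4124 kJ
ΔH = Σ(broken) − Σ(formed) = 4095 − 4124 = −29 kJ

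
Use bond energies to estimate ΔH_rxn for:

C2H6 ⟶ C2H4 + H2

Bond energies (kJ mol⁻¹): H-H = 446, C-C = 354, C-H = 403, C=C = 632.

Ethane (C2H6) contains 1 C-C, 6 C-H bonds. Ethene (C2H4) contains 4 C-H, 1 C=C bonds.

Bonds broken (reactants):
  C-C: 1 × 354 = 354
  C-H: 6 × 403 = 2418
  Σ(broken) = 2772 kJ
Bonds formed (products):
  C-H: 4 × 403 = 1612
  C=C: 1 × 632 = 632
  H-H: 1 × 446 = 446
  Σ(formed) = 2690 kJ
ΔH = Σ(broken) − Σ(formed) = 2772 − 2690 = +82 kJ

ΔH ≈ +82 kJ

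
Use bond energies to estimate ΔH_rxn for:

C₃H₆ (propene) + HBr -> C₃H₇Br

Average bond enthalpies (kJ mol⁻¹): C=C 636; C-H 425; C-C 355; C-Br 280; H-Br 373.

ΔH ≈ −51 kJ

Bonds broken (reactants):
  C-C: 1 × 355 = 355
  C-H: 6 × 425 = 2550
  C=C: 1 × 636 = 636
  H-Br: 1 × 373 = 373
  Σ(broken) = 3914 kJ
Bonds formed (products):
  C-Br: 1 × 280 = 280
  C-C: 2 × 355 = 710
  C-H: 7 × 425 = 2975
  Σ(formed) = 3965 kJ
ΔH = Σ(broken) − Σ(formed) = 3914 − 3965 = −51 kJ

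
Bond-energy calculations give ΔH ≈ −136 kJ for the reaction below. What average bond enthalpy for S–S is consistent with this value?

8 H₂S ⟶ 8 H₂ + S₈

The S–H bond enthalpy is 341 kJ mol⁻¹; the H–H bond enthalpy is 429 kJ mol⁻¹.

Let D be the S–S bond energy.
Σ(broken) = 16×341 = 5456
Σ(formed) = 8×429 + 8×D = 3432 + 8D
ΔH = Σ(broken) − Σ(formed) = (5456) − (3432 + 8D) = +2024 − 8D
Setting this equal to −136 kJ gives 8D = 2160, so D = 270 kJ/mol.

D(S–S) ≈ 270 kJ/mol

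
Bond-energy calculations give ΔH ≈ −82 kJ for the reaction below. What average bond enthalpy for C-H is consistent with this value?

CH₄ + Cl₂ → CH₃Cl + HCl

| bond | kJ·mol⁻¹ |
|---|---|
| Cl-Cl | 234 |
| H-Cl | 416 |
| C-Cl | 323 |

D(C-H) ≈ 423 kJ/mol

Let D be the C-H bond energy.
Σ(broken) = 4×D + 1×234 = 234 + 4D
Σ(formed) = 1×323 + 3×D + 1×416 = 739 + 3D
ΔH = Σ(broken) − Σ(formed) = (234 + 4D) − (739 + 3D) = −505 + D
Setting this equal to −82 kJ gives D = 423 kJ/mol.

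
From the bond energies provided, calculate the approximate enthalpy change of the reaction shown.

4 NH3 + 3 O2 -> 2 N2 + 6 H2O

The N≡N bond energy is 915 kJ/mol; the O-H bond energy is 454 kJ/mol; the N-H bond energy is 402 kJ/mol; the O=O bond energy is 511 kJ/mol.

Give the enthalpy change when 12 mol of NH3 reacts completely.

ΔH = −2763 kJ

Bonds broken (reactants):
  N-H: 12 × 402 = 4824
  O=O: 3 × 511 = 1533
  Σ(broken) = 6357 kJ
Bonds formed (products):
  N≡N: 2 × 915 = 1830
  O-H: 12 × 454 = 5448
  Σ(formed) = 7278 kJ
ΔH = Σ(broken) − Σ(formed) = 6357 − 7278 = −921 kJ
For 3× the reaction as written: 3 × (−921) = −2763 kJ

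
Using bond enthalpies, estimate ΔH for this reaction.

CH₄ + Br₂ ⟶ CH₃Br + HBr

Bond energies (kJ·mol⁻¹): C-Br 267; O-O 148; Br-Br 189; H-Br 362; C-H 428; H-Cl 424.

Bonds broken (reactants):
  Br-Br: 1 × 189 = 189
  C-H: 4 × 428 = 1712
  Σ(broken) = 1901 kJ
Bonds formed (products):
  C-Br: 1 × 267 = 267
  C-H: 3 × 428 = 1284
  H-Br: 1 × 362 = 362
  Σ(formed) = 1913 kJ
ΔH = Σ(broken) − Σ(formed) = 1901 − 1913 = −12 kJ

ΔH ≈ −12 kJ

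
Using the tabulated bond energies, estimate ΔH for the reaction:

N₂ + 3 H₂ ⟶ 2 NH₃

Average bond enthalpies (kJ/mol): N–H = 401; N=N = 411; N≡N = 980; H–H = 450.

Bonds broken (reactants):
  H–H: 3 × 450 = 1350
  N≡N: 1 × 980 = 980
  Σ(broken) = 2330 kJ
Bonds formed (products):
  N–H: 6 × 401 = 2406
  Σ(formed) = 2406 kJ
ΔH = Σ(broken) − Σ(formed) = 2330 − 2406 = −76 kJ

ΔH ≈ −76 kJ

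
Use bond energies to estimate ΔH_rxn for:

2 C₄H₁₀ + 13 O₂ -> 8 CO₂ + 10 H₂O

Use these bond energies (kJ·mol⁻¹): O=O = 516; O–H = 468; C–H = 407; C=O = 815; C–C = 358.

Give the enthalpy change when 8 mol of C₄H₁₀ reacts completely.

ΔH = −21616 kJ

Bonds broken (reactants):
  C–C: 6 × 358 = 2148
  C–H: 20 × 407 = 8140
  O=O: 13 × 516 = 6708
  Σ(broken) = 16996 kJ
Bonds formed (products):
  C=O: 16 × 815 = 13040
  O–H: 20 × 468 = 9360
  Σ(formed) = 22400 kJ
ΔH = Σ(broken) − Σ(formed) = 16996 − 22400 = −5404 kJ
For 4× the reaction as written: 4 × (−5404) = −21616 kJ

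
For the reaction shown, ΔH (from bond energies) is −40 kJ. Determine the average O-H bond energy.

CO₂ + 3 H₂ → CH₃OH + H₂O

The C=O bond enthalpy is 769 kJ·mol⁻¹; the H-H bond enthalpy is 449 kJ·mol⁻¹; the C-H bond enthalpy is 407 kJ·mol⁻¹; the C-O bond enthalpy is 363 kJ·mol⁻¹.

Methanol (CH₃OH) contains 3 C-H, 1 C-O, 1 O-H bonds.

D(O-H) ≈ 447 kJ/mol

Let D be the O-H bond energy.
Σ(broken) = 2×769 + 3×449 = 2885
Σ(formed) = 3×407 + 1×363 + 3×D = 1584 + 3D
ΔH = Σ(broken) − Σ(formed) = (2885) − (1584 + 3D) = +1301 − 3D
Setting this equal to −40 kJ gives 3D = 1341, so D = 447 kJ/mol.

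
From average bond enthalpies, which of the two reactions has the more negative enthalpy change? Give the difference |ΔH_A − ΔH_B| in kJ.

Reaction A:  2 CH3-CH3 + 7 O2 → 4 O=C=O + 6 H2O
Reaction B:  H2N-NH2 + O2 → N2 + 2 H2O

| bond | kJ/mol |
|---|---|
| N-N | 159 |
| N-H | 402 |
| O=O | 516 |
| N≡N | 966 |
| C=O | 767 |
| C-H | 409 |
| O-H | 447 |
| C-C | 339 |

Reaction A, by 1831 kJ

Reaction A:
  Bonds broken (reactants):
    C-C: 2 × 339 = 678
    C-H: 12 × 409 = 4908
    O=O: 7 × 516 = 3612
    Σ(broken) = 9198 kJ
  Bonds formed (products):
    C=O: 8 × 767 = 6136
    O-H: 12 × 447 = 5364
    Σ(formed) = 11500 kJ
  ΔH_A = 9198 − 11500 = −2302 kJ
Reaction B:
  Bonds broken (reactants):
    N-H: 4 × 402 = 1608
    N-N: 1 × 159 = 159
    O=O: 1 × 516 = 516
    Σ(broken) = 2283 kJ
  Bonds formed (products):
    N≡N: 1 × 966 = 966
    O-H: 4 × 447 = 1788
    Σ(formed) = 2754 kJ
  ΔH_B = 2283 − 2754 = −471 kJ
ΔH_A − ΔH_B = −1831 kJ, so reaction A has the more negative ΔH; |ΔH_A − ΔH_B| = 1831 kJ.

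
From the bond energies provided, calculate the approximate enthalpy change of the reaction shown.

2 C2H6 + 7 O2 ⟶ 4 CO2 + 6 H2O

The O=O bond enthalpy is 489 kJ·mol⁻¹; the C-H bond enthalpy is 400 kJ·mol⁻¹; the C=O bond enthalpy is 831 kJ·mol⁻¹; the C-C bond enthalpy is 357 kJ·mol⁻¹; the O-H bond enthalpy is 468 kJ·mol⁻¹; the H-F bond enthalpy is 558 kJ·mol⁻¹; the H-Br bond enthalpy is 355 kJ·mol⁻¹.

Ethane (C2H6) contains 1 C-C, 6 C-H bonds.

Bonds broken (reactants):
  C-C: 2 × 357 = 714
  C-H: 12 × 400 = 4800
  O=O: 7 × 489 = 3423
  Σ(broken) = 8937 kJ
Bonds formed (products):
  C=O: 8 × 831 = 6648
  O-H: 12 × 468 = 5616
  Σ(formed) = 12264 kJ
ΔH = Σ(broken) − Σ(formed) = 8937 − 12264 = −3327 kJ

ΔH ≈ −3327 kJ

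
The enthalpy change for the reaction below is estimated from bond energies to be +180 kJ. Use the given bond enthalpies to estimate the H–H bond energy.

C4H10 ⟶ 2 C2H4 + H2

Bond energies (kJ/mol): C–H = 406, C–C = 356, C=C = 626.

Let D be the H–H bond energy.
Σ(broken) = 3×356 + 10×406 = 5128
Σ(formed) = 8×406 + 2×626 + 1×D = 4500 + D
ΔH = Σ(broken) − Σ(formed) = (5128) − (4500 + D) = +628 − D
Setting this equal to +180 kJ gives D = 448 kJ/mol.

D(H–H) ≈ 448 kJ/mol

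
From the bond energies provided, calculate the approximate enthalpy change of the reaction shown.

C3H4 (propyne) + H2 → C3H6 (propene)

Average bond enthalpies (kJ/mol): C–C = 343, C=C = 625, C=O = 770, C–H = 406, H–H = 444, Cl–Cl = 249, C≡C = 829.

Bonds broken (reactants):
  C≡C: 1 × 829 = 829
  C–C: 1 × 343 = 343
  C–H: 4 × 406 = 1624
  H–H: 1 × 444 = 444
  Σ(broken) = 3240 kJ
Bonds formed (products):
  C–C: 1 × 343 = 343
  C–H: 6 × 406 = 2436
  C=C: 1 × 625 = 625
  Σ(formed) = 3404 kJ
ΔH = Σ(broken) − Σ(formed) = 3240 − 3404 = −164 kJ

ΔH ≈ −164 kJ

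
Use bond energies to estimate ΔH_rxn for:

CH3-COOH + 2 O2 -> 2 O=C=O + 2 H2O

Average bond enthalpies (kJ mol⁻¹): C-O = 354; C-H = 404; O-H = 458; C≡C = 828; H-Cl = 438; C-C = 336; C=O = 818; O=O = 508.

ΔH ≈ −910 kJ

Bonds broken (reactants):
  C-C: 1 × 336 = 336
  C-H: 3 × 404 = 1212
  C-O: 1 × 354 = 354
  C=O: 1 × 818 = 818
  O-H: 1 × 458 = 458
  O=O: 2 × 508 = 1016
  Σ(broken) = 4194 kJ
Bonds formed (products):
  C=O: 4 × 818 = 3272
  O-H: 4 × 458 = 1832
  Σ(formed) = 5104 kJ
ΔH = Σ(broken) − Σ(formed) = 4194 − 5104 = −910 kJ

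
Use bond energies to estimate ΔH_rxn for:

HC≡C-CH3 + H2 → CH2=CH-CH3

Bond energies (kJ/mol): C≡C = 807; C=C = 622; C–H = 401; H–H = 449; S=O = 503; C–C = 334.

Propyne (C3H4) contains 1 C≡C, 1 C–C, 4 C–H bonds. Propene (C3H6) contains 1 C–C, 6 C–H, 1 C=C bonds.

ΔH ≈ −168 kJ

Bonds broken (reactants):
  C≡C: 1 × 807 = 807
  C–C: 1 × 334 = 334
  C–H: 4 × 401 = 1604
  H–H: 1 × 449 = 449
  Σ(broken) = 3194 kJ
Bonds formed (products):
  C–C: 1 × 334 = 334
  C–H: 6 × 401 = 2406
  C=C: 1 × 622 = 622
  Σ(formed) = 3362 kJ
ΔH = Σ(broken) − Σ(formed) = 3194 − 3362 = −168 kJ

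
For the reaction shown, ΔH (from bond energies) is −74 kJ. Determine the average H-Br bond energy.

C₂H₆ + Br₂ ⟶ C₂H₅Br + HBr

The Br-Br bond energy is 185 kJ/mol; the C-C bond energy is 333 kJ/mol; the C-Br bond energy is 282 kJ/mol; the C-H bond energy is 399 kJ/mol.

Let D be the H-Br bond energy.
Σ(broken) = 1×185 + 1×333 + 6×399 = 2912
Σ(formed) = 1×282 + 1×333 + 5×399 + 1×D = 2610 + D
ΔH = Σ(broken) − Σ(formed) = (2912) − (2610 + D) = +302 − D
Setting this equal to −74 kJ gives D = 376 kJ/mol.

D(H-Br) ≈ 376 kJ/mol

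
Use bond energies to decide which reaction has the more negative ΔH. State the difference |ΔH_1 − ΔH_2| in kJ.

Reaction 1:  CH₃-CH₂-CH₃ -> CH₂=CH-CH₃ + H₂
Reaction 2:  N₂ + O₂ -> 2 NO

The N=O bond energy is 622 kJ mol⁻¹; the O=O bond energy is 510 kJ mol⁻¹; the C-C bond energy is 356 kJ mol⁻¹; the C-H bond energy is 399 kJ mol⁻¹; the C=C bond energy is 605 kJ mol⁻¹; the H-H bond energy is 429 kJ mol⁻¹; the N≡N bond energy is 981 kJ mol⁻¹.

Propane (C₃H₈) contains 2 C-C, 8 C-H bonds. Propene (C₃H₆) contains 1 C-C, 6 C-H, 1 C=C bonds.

Reaction 1, by 127 kJ

Reaction 1:
  Bonds broken (reactants):
    C-C: 2 × 356 = 712
    C-H: 8 × 399 = 3192
    Σ(broken) = 3904 kJ
  Bonds formed (products):
    C-C: 1 × 356 = 356
    C-H: 6 × 399 = 2394
    C=C: 1 × 605 = 605
    H-H: 1 × 429 = 429
    Σ(formed) = 3784 kJ
  ΔH_1 = 3904 − 3784 = +120 kJ
Reaction 2:
  Bonds broken (reactants):
    N≡N: 1 × 981 = 981
    O=O: 1 × 510 = 510
    Σ(broken) = 1491 kJ
  Bonds formed (products):
    N=O: 2 × 622 = 1244
    Σ(formed) = 1244 kJ
  ΔH_2 = 1491 − 1244 = +247 kJ
ΔH_1 − ΔH_2 = −127 kJ, so reaction 1 has the more negative ΔH; |ΔH_1 − ΔH_2| = 127 kJ.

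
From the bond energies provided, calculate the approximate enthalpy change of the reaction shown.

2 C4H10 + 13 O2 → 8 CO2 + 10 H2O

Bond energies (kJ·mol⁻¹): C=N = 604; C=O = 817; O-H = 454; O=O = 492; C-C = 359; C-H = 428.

ΔH ≈ −5042 kJ

Bonds broken (reactants):
  C-C: 6 × 359 = 2154
  C-H: 20 × 428 = 8560
  O=O: 13 × 492 = 6396
  Σ(broken) = 17110 kJ
Bonds formed (products):
  C=O: 16 × 817 = 13072
  O-H: 20 × 454 = 9080
  Σ(formed) = 22152 kJ
ΔH = Σ(broken) − Σ(formed) = 17110 − 22152 = −5042 kJ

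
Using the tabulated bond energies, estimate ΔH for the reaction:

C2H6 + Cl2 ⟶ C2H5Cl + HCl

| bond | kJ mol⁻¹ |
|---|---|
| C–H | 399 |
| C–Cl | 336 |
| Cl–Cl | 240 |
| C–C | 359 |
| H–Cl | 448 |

Bonds broken (reactants):
  C–C: 1 × 359 = 359
  C–H: 6 × 399 = 2394
  Cl–Cl: 1 × 240 = 240
  Σ(broken) = 2993 kJ
Bonds formed (products):
  C–C: 1 × 359 = 359
  C–Cl: 1 × 336 = 336
  C–H: 5 × 399 = 1995
  H–Cl: 1 × 448 = 448
  Σ(formed) = 3138 kJ
ΔH = Σ(broken) − Σ(formed) = 2993 − 3138 = −145 kJ

ΔH ≈ −145 kJ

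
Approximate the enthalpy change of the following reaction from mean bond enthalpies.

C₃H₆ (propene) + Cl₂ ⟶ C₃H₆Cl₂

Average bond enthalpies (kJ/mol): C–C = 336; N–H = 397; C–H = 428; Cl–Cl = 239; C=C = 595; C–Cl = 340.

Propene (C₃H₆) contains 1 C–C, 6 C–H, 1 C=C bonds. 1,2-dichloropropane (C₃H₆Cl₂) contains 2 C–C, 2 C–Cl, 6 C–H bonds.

Bonds broken (reactants):
  C–C: 1 × 336 = 336
  C–H: 6 × 428 = 2568
  C=C: 1 × 595 = 595
  Cl–Cl: 1 × 239 = 239
  Σ(broken) = 3738 kJ
Bonds formed (products):
  C–C: 2 × 336 = 672
  C–Cl: 2 × 340 = 680
  C–H: 6 × 428 = 2568
  Σ(formed) = 3920 kJ
ΔH = Σ(broken) − Σ(formed) = 3738 − 3920 = −182 kJ

ΔH ≈ −182 kJ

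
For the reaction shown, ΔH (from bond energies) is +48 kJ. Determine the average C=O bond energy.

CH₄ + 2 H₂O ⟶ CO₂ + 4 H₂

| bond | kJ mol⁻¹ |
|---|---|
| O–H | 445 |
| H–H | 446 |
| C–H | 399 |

D(C=O) ≈ 772 kJ/mol

Let D be the C=O bond energy.
Σ(broken) = 4×399 + 4×445 = 3376
Σ(formed) = 2×D + 4×446 = 1784 + 2D
ΔH = Σ(broken) − Σ(formed) = (3376) − (1784 + 2D) = +1592 − 2D
Setting this equal to +48 kJ gives 2D = 1544, so D = 772 kJ/mol.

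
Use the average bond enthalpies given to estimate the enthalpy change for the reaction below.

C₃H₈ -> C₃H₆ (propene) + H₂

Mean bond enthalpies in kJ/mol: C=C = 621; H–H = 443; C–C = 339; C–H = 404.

ΔH ≈ +83 kJ

Bonds broken (reactants):
  C–C: 2 × 339 = 678
  C–H: 8 × 404 = 3232
  Σ(broken) = 3910 kJ
Bonds formed (products):
  C–C: 1 × 339 = 339
  C–H: 6 × 404 = 2424
  C=C: 1 × 621 = 621
  H–H: 1 × 443 = 443
  Σ(formed) = 3827 kJ
ΔH = Σ(broken) − Σ(formed) = 3910 − 3827 = +83 kJ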